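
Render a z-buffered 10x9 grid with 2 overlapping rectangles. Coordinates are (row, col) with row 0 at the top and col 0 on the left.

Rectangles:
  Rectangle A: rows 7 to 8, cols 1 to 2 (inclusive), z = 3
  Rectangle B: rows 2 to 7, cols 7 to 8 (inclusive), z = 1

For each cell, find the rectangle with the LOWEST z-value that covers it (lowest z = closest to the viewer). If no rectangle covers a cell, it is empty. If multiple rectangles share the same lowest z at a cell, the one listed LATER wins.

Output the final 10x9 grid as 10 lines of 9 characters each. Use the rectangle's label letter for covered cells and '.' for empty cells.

.........
.........
.......BB
.......BB
.......BB
.......BB
.......BB
.AA....BB
.AA......
.........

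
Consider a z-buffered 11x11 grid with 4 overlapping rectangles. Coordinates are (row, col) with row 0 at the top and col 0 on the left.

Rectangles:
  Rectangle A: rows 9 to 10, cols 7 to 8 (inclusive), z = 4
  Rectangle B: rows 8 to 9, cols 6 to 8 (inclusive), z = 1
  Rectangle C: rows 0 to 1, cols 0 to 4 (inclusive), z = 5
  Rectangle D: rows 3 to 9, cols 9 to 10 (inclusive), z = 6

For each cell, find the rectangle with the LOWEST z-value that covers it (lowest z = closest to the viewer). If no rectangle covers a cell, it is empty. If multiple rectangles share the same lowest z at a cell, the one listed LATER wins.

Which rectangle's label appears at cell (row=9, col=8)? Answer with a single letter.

Answer: B

Derivation:
Check cell (9,8):
  A: rows 9-10 cols 7-8 z=4 -> covers; best now A (z=4)
  B: rows 8-9 cols 6-8 z=1 -> covers; best now B (z=1)
  C: rows 0-1 cols 0-4 -> outside (row miss)
  D: rows 3-9 cols 9-10 -> outside (col miss)
Winner: B at z=1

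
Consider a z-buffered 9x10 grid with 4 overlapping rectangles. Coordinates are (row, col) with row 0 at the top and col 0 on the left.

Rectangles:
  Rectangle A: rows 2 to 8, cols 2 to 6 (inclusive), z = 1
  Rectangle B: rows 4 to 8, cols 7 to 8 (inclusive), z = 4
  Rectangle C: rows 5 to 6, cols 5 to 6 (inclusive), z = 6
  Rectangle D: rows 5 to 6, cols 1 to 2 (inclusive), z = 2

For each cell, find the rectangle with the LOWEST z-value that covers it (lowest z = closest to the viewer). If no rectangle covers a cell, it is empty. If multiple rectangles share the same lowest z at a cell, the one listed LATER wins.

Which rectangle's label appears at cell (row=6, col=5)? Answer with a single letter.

Answer: A

Derivation:
Check cell (6,5):
  A: rows 2-8 cols 2-6 z=1 -> covers; best now A (z=1)
  B: rows 4-8 cols 7-8 -> outside (col miss)
  C: rows 5-6 cols 5-6 z=6 -> covers; best now A (z=1)
  D: rows 5-6 cols 1-2 -> outside (col miss)
Winner: A at z=1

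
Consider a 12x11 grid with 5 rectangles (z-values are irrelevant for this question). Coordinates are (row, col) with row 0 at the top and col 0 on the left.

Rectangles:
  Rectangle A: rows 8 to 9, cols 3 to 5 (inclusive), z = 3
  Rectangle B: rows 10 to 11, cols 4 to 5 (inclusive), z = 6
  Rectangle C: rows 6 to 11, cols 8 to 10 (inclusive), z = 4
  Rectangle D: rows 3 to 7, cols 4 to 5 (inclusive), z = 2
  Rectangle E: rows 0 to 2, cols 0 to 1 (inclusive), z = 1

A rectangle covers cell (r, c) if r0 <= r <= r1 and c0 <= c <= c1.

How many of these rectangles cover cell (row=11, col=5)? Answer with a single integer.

Check cell (11,5):
  A: rows 8-9 cols 3-5 -> outside (row miss)
  B: rows 10-11 cols 4-5 -> covers
  C: rows 6-11 cols 8-10 -> outside (col miss)
  D: rows 3-7 cols 4-5 -> outside (row miss)
  E: rows 0-2 cols 0-1 -> outside (row miss)
Count covering = 1

Answer: 1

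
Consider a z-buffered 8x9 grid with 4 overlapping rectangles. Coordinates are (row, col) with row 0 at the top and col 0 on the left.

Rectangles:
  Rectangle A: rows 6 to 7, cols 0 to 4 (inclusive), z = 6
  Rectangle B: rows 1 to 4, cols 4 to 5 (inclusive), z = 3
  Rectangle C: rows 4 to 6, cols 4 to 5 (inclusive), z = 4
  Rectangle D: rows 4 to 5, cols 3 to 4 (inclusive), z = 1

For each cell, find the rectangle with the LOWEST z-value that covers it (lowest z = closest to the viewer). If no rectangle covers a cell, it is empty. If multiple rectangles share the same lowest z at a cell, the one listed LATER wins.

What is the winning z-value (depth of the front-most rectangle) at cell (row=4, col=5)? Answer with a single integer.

Answer: 3

Derivation:
Check cell (4,5):
  A: rows 6-7 cols 0-4 -> outside (row miss)
  B: rows 1-4 cols 4-5 z=3 -> covers; best now B (z=3)
  C: rows 4-6 cols 4-5 z=4 -> covers; best now B (z=3)
  D: rows 4-5 cols 3-4 -> outside (col miss)
Winner: B at z=3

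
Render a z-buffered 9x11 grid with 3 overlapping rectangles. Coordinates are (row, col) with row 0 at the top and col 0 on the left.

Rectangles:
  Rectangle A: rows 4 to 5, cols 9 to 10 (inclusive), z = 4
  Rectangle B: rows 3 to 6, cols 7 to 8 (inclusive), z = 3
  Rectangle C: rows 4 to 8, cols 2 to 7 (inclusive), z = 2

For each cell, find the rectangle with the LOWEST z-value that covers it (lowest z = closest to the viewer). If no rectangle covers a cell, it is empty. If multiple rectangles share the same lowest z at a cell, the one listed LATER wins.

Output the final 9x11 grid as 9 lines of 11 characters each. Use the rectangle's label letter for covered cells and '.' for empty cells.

...........
...........
...........
.......BB..
..CCCCCCBAA
..CCCCCCBAA
..CCCCCCB..
..CCCCCC...
..CCCCCC...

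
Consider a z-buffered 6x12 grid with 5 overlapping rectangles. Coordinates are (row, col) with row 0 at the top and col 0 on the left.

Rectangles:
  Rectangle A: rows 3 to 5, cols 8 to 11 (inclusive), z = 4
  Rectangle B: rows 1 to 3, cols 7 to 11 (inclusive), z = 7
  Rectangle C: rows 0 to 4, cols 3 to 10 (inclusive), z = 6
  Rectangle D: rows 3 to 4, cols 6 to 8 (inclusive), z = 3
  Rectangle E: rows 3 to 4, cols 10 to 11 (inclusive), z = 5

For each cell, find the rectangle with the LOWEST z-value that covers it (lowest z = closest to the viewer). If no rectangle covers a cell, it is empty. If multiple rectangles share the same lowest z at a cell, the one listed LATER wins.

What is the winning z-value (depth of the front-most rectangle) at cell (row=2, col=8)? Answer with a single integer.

Check cell (2,8):
  A: rows 3-5 cols 8-11 -> outside (row miss)
  B: rows 1-3 cols 7-11 z=7 -> covers; best now B (z=7)
  C: rows 0-4 cols 3-10 z=6 -> covers; best now C (z=6)
  D: rows 3-4 cols 6-8 -> outside (row miss)
  E: rows 3-4 cols 10-11 -> outside (row miss)
Winner: C at z=6

Answer: 6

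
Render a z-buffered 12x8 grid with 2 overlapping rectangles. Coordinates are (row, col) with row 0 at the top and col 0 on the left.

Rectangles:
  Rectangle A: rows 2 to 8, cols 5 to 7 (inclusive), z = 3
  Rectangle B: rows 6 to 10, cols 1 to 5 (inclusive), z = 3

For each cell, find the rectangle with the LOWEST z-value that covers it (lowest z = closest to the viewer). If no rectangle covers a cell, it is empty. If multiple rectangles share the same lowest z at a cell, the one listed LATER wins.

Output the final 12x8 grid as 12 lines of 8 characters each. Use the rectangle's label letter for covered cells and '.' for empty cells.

........
........
.....AAA
.....AAA
.....AAA
.....AAA
.BBBBBAA
.BBBBBAA
.BBBBBAA
.BBBBB..
.BBBBB..
........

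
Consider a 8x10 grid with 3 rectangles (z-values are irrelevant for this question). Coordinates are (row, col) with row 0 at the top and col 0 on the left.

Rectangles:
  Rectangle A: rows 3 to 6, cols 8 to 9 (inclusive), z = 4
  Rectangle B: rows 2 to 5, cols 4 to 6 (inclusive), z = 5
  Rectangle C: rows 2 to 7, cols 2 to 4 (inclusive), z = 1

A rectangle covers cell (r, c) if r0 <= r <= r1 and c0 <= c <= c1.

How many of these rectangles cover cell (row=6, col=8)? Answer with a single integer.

Check cell (6,8):
  A: rows 3-6 cols 8-9 -> covers
  B: rows 2-5 cols 4-6 -> outside (row miss)
  C: rows 2-7 cols 2-4 -> outside (col miss)
Count covering = 1

Answer: 1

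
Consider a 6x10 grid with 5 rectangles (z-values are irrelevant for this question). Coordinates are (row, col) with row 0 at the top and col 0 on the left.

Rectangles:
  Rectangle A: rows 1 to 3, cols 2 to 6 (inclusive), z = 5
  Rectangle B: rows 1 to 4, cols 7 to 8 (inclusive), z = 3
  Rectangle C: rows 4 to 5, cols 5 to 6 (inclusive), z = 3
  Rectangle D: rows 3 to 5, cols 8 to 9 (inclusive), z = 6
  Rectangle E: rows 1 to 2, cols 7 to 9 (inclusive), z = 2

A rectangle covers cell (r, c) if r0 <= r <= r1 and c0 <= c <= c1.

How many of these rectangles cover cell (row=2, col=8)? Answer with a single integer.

Answer: 2

Derivation:
Check cell (2,8):
  A: rows 1-3 cols 2-6 -> outside (col miss)
  B: rows 1-4 cols 7-8 -> covers
  C: rows 4-5 cols 5-6 -> outside (row miss)
  D: rows 3-5 cols 8-9 -> outside (row miss)
  E: rows 1-2 cols 7-9 -> covers
Count covering = 2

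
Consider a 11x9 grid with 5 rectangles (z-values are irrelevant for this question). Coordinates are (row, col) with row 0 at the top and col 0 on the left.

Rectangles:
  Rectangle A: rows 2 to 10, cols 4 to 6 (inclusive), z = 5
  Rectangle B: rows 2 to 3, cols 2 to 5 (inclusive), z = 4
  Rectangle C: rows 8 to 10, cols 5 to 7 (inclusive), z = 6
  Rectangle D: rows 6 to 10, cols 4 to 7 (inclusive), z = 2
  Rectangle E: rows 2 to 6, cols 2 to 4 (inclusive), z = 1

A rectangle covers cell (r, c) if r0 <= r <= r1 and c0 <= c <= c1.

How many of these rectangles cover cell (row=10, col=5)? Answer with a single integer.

Answer: 3

Derivation:
Check cell (10,5):
  A: rows 2-10 cols 4-6 -> covers
  B: rows 2-3 cols 2-5 -> outside (row miss)
  C: rows 8-10 cols 5-7 -> covers
  D: rows 6-10 cols 4-7 -> covers
  E: rows 2-6 cols 2-4 -> outside (row miss)
Count covering = 3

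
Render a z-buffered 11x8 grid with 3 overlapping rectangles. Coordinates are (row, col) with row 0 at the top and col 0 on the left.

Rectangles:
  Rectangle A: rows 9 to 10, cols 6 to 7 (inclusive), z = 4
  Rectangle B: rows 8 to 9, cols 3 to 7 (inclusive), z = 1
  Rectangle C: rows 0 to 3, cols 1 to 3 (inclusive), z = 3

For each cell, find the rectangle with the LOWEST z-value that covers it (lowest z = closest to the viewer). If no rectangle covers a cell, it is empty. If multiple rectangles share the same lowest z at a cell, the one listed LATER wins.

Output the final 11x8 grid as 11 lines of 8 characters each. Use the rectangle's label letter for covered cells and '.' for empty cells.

.CCC....
.CCC....
.CCC....
.CCC....
........
........
........
........
...BBBBB
...BBBBB
......AA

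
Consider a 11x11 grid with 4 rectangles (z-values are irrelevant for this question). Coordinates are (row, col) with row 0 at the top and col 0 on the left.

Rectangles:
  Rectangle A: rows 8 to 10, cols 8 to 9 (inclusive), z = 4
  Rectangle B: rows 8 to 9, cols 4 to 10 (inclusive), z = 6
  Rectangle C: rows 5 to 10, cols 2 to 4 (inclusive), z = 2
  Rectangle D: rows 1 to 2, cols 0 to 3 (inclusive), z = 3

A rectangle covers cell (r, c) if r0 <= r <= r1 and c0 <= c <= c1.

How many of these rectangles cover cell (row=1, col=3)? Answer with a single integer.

Answer: 1

Derivation:
Check cell (1,3):
  A: rows 8-10 cols 8-9 -> outside (row miss)
  B: rows 8-9 cols 4-10 -> outside (row miss)
  C: rows 5-10 cols 2-4 -> outside (row miss)
  D: rows 1-2 cols 0-3 -> covers
Count covering = 1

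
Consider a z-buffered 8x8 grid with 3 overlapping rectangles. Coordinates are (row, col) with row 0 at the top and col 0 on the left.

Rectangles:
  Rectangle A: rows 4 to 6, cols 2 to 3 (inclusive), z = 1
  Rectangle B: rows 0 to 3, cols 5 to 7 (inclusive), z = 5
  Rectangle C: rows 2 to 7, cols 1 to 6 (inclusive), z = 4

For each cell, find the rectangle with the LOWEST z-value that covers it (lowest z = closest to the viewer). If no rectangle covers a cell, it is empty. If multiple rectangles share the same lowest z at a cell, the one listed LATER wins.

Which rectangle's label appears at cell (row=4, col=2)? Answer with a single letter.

Check cell (4,2):
  A: rows 4-6 cols 2-3 z=1 -> covers; best now A (z=1)
  B: rows 0-3 cols 5-7 -> outside (row miss)
  C: rows 2-7 cols 1-6 z=4 -> covers; best now A (z=1)
Winner: A at z=1

Answer: A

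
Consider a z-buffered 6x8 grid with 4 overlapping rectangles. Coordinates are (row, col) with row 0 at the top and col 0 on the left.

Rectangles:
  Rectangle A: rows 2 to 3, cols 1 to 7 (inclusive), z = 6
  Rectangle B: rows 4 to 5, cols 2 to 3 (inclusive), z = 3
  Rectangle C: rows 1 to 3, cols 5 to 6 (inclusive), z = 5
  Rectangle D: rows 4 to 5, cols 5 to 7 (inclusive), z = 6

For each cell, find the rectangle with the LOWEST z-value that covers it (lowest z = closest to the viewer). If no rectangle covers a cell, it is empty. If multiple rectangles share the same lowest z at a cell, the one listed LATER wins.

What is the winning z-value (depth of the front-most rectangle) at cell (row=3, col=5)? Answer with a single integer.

Answer: 5

Derivation:
Check cell (3,5):
  A: rows 2-3 cols 1-7 z=6 -> covers; best now A (z=6)
  B: rows 4-5 cols 2-3 -> outside (row miss)
  C: rows 1-3 cols 5-6 z=5 -> covers; best now C (z=5)
  D: rows 4-5 cols 5-7 -> outside (row miss)
Winner: C at z=5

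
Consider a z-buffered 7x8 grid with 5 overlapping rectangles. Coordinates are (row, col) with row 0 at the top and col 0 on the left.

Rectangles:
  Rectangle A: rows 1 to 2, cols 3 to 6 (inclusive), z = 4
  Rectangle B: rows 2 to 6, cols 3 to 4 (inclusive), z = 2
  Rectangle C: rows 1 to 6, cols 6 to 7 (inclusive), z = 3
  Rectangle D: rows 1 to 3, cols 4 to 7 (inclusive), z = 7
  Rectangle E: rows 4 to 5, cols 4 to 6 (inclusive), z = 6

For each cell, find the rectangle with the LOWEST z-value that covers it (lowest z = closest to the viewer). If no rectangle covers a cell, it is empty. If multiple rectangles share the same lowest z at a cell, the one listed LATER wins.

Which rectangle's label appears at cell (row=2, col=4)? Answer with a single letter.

Answer: B

Derivation:
Check cell (2,4):
  A: rows 1-2 cols 3-6 z=4 -> covers; best now A (z=4)
  B: rows 2-6 cols 3-4 z=2 -> covers; best now B (z=2)
  C: rows 1-6 cols 6-7 -> outside (col miss)
  D: rows 1-3 cols 4-7 z=7 -> covers; best now B (z=2)
  E: rows 4-5 cols 4-6 -> outside (row miss)
Winner: B at z=2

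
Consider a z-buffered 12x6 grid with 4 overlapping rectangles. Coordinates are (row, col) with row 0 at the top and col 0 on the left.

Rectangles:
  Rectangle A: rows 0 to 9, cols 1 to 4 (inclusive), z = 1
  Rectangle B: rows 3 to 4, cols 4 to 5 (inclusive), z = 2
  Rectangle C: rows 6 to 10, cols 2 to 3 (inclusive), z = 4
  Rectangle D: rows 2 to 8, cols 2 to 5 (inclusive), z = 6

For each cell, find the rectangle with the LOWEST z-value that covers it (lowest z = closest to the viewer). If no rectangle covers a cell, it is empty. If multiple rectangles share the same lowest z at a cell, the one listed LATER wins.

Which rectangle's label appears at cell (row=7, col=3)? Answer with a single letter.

Answer: A

Derivation:
Check cell (7,3):
  A: rows 0-9 cols 1-4 z=1 -> covers; best now A (z=1)
  B: rows 3-4 cols 4-5 -> outside (row miss)
  C: rows 6-10 cols 2-3 z=4 -> covers; best now A (z=1)
  D: rows 2-8 cols 2-5 z=6 -> covers; best now A (z=1)
Winner: A at z=1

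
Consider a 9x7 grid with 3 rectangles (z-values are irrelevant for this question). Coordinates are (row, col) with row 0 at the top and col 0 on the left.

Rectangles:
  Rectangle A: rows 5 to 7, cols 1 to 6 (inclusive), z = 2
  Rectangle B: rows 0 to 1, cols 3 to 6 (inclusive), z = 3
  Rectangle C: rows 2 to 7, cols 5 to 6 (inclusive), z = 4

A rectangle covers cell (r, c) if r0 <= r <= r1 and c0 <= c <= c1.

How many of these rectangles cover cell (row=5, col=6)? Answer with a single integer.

Answer: 2

Derivation:
Check cell (5,6):
  A: rows 5-7 cols 1-6 -> covers
  B: rows 0-1 cols 3-6 -> outside (row miss)
  C: rows 2-7 cols 5-6 -> covers
Count covering = 2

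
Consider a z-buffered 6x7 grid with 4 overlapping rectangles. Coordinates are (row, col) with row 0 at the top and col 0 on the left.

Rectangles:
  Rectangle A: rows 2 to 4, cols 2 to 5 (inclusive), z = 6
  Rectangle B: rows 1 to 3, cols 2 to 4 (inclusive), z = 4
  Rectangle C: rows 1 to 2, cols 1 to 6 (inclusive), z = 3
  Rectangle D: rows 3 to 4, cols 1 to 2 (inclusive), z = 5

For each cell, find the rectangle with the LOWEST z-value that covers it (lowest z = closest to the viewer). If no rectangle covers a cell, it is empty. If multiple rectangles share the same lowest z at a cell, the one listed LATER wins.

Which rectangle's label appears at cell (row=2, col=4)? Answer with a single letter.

Check cell (2,4):
  A: rows 2-4 cols 2-5 z=6 -> covers; best now A (z=6)
  B: rows 1-3 cols 2-4 z=4 -> covers; best now B (z=4)
  C: rows 1-2 cols 1-6 z=3 -> covers; best now C (z=3)
  D: rows 3-4 cols 1-2 -> outside (row miss)
Winner: C at z=3

Answer: C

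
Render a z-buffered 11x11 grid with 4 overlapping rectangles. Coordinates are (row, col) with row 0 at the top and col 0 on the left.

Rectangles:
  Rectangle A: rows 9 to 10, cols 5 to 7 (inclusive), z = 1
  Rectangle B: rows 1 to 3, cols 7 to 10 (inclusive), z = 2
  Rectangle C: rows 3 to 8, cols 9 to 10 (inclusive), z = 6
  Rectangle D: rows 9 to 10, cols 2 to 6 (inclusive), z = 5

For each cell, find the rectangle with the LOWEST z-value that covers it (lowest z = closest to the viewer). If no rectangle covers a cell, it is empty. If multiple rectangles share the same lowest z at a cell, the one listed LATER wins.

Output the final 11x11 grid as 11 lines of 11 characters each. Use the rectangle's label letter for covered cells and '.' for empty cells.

...........
.......BBBB
.......BBBB
.......BBBB
.........CC
.........CC
.........CC
.........CC
.........CC
..DDDAAA...
..DDDAAA...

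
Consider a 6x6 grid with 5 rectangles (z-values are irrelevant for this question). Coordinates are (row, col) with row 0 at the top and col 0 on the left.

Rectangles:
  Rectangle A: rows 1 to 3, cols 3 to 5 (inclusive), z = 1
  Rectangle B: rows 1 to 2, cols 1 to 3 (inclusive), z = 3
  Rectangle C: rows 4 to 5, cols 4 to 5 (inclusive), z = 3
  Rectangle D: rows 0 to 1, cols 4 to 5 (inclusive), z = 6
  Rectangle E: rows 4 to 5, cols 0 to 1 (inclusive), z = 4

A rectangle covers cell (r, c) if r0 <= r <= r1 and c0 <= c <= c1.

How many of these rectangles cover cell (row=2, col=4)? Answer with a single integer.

Answer: 1

Derivation:
Check cell (2,4):
  A: rows 1-3 cols 3-5 -> covers
  B: rows 1-2 cols 1-3 -> outside (col miss)
  C: rows 4-5 cols 4-5 -> outside (row miss)
  D: rows 0-1 cols 4-5 -> outside (row miss)
  E: rows 4-5 cols 0-1 -> outside (row miss)
Count covering = 1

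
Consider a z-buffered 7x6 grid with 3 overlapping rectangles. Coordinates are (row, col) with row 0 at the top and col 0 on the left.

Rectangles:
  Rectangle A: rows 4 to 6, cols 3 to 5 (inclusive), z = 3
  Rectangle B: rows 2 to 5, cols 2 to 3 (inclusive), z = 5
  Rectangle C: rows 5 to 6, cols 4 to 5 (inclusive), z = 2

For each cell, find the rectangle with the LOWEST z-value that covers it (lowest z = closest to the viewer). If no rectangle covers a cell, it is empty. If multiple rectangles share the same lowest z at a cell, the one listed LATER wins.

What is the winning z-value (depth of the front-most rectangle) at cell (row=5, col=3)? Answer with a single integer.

Answer: 3

Derivation:
Check cell (5,3):
  A: rows 4-6 cols 3-5 z=3 -> covers; best now A (z=3)
  B: rows 2-5 cols 2-3 z=5 -> covers; best now A (z=3)
  C: rows 5-6 cols 4-5 -> outside (col miss)
Winner: A at z=3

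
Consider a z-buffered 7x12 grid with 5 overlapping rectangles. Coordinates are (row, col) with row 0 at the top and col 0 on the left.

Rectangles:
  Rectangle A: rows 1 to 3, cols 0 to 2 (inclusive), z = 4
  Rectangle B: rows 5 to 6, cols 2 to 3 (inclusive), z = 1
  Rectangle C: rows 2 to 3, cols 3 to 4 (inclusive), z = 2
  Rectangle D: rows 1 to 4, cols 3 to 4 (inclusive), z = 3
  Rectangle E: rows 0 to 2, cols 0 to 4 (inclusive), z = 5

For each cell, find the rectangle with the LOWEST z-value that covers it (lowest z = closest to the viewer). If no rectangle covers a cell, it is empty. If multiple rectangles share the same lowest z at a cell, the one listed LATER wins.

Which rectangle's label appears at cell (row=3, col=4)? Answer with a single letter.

Check cell (3,4):
  A: rows 1-3 cols 0-2 -> outside (col miss)
  B: rows 5-6 cols 2-3 -> outside (row miss)
  C: rows 2-3 cols 3-4 z=2 -> covers; best now C (z=2)
  D: rows 1-4 cols 3-4 z=3 -> covers; best now C (z=2)
  E: rows 0-2 cols 0-4 -> outside (row miss)
Winner: C at z=2

Answer: C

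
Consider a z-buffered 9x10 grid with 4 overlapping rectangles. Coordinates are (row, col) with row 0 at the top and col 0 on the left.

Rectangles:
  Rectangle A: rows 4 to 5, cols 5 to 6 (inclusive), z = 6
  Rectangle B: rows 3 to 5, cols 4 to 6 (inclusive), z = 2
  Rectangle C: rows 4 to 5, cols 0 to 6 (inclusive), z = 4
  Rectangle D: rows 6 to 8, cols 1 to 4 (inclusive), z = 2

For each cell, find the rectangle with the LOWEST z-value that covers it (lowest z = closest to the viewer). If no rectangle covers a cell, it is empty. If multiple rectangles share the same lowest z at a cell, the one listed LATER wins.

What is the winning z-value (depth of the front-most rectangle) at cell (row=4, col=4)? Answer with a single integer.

Answer: 2

Derivation:
Check cell (4,4):
  A: rows 4-5 cols 5-6 -> outside (col miss)
  B: rows 3-5 cols 4-6 z=2 -> covers; best now B (z=2)
  C: rows 4-5 cols 0-6 z=4 -> covers; best now B (z=2)
  D: rows 6-8 cols 1-4 -> outside (row miss)
Winner: B at z=2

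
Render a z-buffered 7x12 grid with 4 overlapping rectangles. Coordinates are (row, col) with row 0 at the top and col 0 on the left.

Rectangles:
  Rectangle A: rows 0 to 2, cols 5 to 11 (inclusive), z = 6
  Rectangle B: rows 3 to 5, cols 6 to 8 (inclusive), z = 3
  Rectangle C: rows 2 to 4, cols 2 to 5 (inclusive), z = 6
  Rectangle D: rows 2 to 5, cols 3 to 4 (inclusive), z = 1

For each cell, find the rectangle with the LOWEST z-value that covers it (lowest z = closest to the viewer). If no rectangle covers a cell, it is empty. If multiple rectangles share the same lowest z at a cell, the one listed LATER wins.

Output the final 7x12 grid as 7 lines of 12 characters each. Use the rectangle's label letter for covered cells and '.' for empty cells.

.....AAAAAAA
.....AAAAAAA
..CDDCAAAAAA
..CDDCBBB...
..CDDCBBB...
...DD.BBB...
............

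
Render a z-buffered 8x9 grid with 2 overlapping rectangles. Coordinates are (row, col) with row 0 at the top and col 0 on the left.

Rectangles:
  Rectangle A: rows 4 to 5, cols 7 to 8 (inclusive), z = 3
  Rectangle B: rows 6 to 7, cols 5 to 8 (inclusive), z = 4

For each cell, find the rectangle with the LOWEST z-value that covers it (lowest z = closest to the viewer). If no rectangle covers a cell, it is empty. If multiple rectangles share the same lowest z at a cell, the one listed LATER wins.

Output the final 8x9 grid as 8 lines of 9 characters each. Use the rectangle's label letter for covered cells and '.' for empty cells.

.........
.........
.........
.........
.......AA
.......AA
.....BBBB
.....BBBB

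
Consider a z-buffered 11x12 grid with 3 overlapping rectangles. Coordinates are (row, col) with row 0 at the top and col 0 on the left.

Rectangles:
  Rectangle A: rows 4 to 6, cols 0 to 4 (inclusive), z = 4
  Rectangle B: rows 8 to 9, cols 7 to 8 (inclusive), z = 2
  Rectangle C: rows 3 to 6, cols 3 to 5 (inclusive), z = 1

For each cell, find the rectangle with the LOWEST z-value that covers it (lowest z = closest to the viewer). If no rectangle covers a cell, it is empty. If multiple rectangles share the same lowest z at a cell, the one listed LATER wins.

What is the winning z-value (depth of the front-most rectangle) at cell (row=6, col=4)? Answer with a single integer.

Check cell (6,4):
  A: rows 4-6 cols 0-4 z=4 -> covers; best now A (z=4)
  B: rows 8-9 cols 7-8 -> outside (row miss)
  C: rows 3-6 cols 3-5 z=1 -> covers; best now C (z=1)
Winner: C at z=1

Answer: 1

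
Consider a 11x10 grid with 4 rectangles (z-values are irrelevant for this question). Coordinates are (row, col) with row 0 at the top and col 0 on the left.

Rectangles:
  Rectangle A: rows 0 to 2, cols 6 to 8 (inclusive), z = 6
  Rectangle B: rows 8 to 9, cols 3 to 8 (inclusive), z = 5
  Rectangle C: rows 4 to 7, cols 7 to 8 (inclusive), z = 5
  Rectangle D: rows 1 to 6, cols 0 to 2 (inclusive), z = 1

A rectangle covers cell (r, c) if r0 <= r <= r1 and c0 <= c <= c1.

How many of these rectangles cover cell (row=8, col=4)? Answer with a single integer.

Check cell (8,4):
  A: rows 0-2 cols 6-8 -> outside (row miss)
  B: rows 8-9 cols 3-8 -> covers
  C: rows 4-7 cols 7-8 -> outside (row miss)
  D: rows 1-6 cols 0-2 -> outside (row miss)
Count covering = 1

Answer: 1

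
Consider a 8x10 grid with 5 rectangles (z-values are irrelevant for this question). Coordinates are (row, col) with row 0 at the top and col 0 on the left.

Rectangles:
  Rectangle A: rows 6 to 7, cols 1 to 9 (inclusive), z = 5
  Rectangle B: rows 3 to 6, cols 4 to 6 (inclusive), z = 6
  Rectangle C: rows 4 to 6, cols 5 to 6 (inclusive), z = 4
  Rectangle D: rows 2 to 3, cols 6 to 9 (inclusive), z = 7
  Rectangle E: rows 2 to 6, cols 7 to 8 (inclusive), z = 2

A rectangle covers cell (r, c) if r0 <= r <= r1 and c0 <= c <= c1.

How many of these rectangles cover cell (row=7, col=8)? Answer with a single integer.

Check cell (7,8):
  A: rows 6-7 cols 1-9 -> covers
  B: rows 3-6 cols 4-6 -> outside (row miss)
  C: rows 4-6 cols 5-6 -> outside (row miss)
  D: rows 2-3 cols 6-9 -> outside (row miss)
  E: rows 2-6 cols 7-8 -> outside (row miss)
Count covering = 1

Answer: 1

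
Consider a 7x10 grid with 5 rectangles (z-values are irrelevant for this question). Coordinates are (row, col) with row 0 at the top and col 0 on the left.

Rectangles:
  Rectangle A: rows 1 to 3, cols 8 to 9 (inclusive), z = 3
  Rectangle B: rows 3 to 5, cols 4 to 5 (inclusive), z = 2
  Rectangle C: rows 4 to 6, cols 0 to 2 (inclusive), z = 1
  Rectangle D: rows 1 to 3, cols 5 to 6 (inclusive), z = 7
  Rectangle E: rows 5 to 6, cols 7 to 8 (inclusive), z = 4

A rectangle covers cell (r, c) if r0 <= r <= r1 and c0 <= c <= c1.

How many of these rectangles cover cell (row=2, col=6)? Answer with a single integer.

Check cell (2,6):
  A: rows 1-3 cols 8-9 -> outside (col miss)
  B: rows 3-5 cols 4-5 -> outside (row miss)
  C: rows 4-6 cols 0-2 -> outside (row miss)
  D: rows 1-3 cols 5-6 -> covers
  E: rows 5-6 cols 7-8 -> outside (row miss)
Count covering = 1

Answer: 1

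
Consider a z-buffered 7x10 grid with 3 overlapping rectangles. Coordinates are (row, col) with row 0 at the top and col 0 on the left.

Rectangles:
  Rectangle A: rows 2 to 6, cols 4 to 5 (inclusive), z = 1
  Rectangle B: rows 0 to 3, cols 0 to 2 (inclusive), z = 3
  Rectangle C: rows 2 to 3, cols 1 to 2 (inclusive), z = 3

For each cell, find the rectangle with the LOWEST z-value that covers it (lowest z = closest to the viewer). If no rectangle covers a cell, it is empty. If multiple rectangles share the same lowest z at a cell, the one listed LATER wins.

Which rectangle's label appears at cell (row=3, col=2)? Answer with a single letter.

Check cell (3,2):
  A: rows 2-6 cols 4-5 -> outside (col miss)
  B: rows 0-3 cols 0-2 z=3 -> covers; best now B (z=3)
  C: rows 2-3 cols 1-2 z=3 -> covers; best now C (z=3)
Winner: C at z=3

Answer: C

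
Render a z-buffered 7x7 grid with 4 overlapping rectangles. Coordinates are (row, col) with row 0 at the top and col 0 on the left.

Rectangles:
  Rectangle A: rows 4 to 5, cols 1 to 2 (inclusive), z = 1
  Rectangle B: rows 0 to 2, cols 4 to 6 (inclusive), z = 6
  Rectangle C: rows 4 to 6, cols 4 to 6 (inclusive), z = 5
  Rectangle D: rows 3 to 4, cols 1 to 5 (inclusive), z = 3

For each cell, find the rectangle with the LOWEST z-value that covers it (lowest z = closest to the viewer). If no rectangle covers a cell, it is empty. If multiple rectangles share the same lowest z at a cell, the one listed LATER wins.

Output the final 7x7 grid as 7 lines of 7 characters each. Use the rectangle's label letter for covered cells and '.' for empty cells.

....BBB
....BBB
....BBB
.DDDDD.
.AADDDC
.AA.CCC
....CCC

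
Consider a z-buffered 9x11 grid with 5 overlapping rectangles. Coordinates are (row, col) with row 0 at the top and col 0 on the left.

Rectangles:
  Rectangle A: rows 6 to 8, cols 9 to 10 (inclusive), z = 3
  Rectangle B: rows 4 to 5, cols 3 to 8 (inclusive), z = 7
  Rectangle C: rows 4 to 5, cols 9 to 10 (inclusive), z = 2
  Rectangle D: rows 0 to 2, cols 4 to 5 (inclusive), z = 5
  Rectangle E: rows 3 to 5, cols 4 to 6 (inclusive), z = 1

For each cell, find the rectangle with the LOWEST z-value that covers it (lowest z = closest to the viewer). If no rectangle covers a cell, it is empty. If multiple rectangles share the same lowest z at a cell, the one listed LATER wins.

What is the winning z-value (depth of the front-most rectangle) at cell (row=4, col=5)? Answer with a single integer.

Answer: 1

Derivation:
Check cell (4,5):
  A: rows 6-8 cols 9-10 -> outside (row miss)
  B: rows 4-5 cols 3-8 z=7 -> covers; best now B (z=7)
  C: rows 4-5 cols 9-10 -> outside (col miss)
  D: rows 0-2 cols 4-5 -> outside (row miss)
  E: rows 3-5 cols 4-6 z=1 -> covers; best now E (z=1)
Winner: E at z=1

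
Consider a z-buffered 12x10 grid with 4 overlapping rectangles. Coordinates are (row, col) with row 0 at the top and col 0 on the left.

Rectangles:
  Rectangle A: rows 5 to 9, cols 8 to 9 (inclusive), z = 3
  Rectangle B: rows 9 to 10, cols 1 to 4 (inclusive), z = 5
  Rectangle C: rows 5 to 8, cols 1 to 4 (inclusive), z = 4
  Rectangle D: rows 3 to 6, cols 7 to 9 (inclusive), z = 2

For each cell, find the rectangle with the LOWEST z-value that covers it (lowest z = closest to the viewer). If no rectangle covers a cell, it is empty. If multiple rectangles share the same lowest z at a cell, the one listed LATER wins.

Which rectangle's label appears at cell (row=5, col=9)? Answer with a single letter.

Answer: D

Derivation:
Check cell (5,9):
  A: rows 5-9 cols 8-9 z=3 -> covers; best now A (z=3)
  B: rows 9-10 cols 1-4 -> outside (row miss)
  C: rows 5-8 cols 1-4 -> outside (col miss)
  D: rows 3-6 cols 7-9 z=2 -> covers; best now D (z=2)
Winner: D at z=2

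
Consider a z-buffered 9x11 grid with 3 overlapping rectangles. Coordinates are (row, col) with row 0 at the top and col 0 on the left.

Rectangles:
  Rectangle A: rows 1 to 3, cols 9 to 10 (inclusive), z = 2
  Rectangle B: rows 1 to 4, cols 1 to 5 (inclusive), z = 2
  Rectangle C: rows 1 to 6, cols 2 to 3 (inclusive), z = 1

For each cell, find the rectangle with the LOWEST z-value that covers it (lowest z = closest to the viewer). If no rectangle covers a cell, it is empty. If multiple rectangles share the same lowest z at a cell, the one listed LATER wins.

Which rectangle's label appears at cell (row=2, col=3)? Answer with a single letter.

Check cell (2,3):
  A: rows 1-3 cols 9-10 -> outside (col miss)
  B: rows 1-4 cols 1-5 z=2 -> covers; best now B (z=2)
  C: rows 1-6 cols 2-3 z=1 -> covers; best now C (z=1)
Winner: C at z=1

Answer: C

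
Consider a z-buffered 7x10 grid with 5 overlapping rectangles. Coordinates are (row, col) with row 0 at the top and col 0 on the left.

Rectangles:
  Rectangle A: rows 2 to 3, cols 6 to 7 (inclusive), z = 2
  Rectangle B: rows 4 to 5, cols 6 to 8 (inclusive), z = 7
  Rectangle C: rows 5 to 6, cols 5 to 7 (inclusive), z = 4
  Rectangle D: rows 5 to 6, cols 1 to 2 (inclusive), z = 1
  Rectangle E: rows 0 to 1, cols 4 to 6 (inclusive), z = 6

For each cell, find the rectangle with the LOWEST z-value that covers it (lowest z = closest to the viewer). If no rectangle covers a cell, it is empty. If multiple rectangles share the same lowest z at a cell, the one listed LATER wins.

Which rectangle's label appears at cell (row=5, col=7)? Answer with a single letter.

Check cell (5,7):
  A: rows 2-3 cols 6-7 -> outside (row miss)
  B: rows 4-5 cols 6-8 z=7 -> covers; best now B (z=7)
  C: rows 5-6 cols 5-7 z=4 -> covers; best now C (z=4)
  D: rows 5-6 cols 1-2 -> outside (col miss)
  E: rows 0-1 cols 4-6 -> outside (row miss)
Winner: C at z=4

Answer: C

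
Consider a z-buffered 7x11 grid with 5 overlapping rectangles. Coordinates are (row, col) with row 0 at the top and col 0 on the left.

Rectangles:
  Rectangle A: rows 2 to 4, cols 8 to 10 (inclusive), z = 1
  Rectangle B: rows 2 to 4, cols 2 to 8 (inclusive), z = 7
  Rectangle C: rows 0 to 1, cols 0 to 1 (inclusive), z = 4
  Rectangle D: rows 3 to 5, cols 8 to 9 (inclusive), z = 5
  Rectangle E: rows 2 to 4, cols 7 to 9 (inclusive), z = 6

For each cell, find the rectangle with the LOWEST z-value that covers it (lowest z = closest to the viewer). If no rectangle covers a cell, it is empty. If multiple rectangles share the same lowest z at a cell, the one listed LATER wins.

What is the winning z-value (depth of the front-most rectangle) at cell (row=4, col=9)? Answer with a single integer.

Check cell (4,9):
  A: rows 2-4 cols 8-10 z=1 -> covers; best now A (z=1)
  B: rows 2-4 cols 2-8 -> outside (col miss)
  C: rows 0-1 cols 0-1 -> outside (row miss)
  D: rows 3-5 cols 8-9 z=5 -> covers; best now A (z=1)
  E: rows 2-4 cols 7-9 z=6 -> covers; best now A (z=1)
Winner: A at z=1

Answer: 1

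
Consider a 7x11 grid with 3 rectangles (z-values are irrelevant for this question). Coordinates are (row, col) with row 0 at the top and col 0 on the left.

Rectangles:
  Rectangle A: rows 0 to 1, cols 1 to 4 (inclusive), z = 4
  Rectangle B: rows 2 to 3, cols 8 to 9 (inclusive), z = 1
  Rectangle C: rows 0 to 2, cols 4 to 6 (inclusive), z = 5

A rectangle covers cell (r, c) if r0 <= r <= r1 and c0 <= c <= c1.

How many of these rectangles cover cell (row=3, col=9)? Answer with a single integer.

Answer: 1

Derivation:
Check cell (3,9):
  A: rows 0-1 cols 1-4 -> outside (row miss)
  B: rows 2-3 cols 8-9 -> covers
  C: rows 0-2 cols 4-6 -> outside (row miss)
Count covering = 1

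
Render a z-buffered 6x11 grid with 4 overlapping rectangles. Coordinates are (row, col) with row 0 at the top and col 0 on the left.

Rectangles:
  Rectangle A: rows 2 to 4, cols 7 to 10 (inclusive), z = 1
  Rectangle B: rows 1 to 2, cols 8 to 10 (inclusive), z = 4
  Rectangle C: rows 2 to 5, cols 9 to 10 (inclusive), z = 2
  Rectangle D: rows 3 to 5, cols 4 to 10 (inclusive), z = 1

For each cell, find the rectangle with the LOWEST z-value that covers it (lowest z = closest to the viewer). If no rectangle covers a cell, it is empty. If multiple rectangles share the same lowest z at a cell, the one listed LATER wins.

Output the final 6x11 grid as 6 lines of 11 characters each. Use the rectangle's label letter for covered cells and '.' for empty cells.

...........
........BBB
.......AAAA
....DDDDDDD
....DDDDDDD
....DDDDDDD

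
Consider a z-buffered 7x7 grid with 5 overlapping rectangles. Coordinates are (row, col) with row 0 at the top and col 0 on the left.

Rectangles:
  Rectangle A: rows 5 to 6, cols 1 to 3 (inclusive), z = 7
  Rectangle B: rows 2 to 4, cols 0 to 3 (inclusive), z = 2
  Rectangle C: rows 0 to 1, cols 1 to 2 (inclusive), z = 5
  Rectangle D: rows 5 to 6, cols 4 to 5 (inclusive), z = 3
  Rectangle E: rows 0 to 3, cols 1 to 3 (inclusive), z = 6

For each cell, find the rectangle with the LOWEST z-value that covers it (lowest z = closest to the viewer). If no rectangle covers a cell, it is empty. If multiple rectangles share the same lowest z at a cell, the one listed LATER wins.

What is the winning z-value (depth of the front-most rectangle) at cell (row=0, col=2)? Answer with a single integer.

Answer: 5

Derivation:
Check cell (0,2):
  A: rows 5-6 cols 1-3 -> outside (row miss)
  B: rows 2-4 cols 0-3 -> outside (row miss)
  C: rows 0-1 cols 1-2 z=5 -> covers; best now C (z=5)
  D: rows 5-6 cols 4-5 -> outside (row miss)
  E: rows 0-3 cols 1-3 z=6 -> covers; best now C (z=5)
Winner: C at z=5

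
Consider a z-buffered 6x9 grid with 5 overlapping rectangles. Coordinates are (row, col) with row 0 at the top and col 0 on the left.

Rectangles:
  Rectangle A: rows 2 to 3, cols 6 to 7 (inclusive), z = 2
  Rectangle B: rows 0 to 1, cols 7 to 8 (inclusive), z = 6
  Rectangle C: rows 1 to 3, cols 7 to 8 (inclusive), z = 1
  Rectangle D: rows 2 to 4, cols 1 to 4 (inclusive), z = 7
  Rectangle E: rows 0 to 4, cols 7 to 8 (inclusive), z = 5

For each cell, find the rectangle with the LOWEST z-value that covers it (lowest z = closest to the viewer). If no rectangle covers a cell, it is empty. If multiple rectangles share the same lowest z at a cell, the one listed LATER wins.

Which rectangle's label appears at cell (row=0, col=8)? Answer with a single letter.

Answer: E

Derivation:
Check cell (0,8):
  A: rows 2-3 cols 6-7 -> outside (row miss)
  B: rows 0-1 cols 7-8 z=6 -> covers; best now B (z=6)
  C: rows 1-3 cols 7-8 -> outside (row miss)
  D: rows 2-4 cols 1-4 -> outside (row miss)
  E: rows 0-4 cols 7-8 z=5 -> covers; best now E (z=5)
Winner: E at z=5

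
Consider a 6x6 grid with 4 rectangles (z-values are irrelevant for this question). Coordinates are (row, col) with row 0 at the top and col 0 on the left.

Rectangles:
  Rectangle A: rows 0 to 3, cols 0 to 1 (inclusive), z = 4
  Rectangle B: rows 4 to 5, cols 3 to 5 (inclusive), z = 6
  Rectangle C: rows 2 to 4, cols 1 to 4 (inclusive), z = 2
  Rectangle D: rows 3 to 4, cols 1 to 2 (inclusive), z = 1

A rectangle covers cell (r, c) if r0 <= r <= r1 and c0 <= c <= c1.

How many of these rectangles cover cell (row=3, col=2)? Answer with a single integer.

Answer: 2

Derivation:
Check cell (3,2):
  A: rows 0-3 cols 0-1 -> outside (col miss)
  B: rows 4-5 cols 3-5 -> outside (row miss)
  C: rows 2-4 cols 1-4 -> covers
  D: rows 3-4 cols 1-2 -> covers
Count covering = 2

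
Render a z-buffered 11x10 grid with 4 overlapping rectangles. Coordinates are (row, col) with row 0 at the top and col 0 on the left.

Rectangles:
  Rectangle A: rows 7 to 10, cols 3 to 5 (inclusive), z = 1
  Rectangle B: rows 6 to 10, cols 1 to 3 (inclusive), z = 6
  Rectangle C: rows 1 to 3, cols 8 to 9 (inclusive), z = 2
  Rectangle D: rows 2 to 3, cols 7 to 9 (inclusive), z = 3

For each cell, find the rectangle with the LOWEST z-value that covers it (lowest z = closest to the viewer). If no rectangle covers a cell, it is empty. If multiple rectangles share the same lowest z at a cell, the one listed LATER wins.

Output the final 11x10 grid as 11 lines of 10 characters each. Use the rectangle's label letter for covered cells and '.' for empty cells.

..........
........CC
.......DCC
.......DCC
..........
..........
.BBB......
.BBAAA....
.BBAAA....
.BBAAA....
.BBAAA....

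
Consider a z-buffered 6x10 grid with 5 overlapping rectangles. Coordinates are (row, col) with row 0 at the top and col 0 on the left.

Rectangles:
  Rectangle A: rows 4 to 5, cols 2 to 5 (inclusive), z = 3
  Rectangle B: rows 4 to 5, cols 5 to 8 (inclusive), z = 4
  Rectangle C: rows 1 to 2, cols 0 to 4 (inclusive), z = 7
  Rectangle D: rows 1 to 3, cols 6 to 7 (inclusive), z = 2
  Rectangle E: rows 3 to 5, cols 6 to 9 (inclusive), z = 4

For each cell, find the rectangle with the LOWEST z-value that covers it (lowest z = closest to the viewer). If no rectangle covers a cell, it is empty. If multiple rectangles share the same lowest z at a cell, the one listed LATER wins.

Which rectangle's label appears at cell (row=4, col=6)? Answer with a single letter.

Answer: E

Derivation:
Check cell (4,6):
  A: rows 4-5 cols 2-5 -> outside (col miss)
  B: rows 4-5 cols 5-8 z=4 -> covers; best now B (z=4)
  C: rows 1-2 cols 0-4 -> outside (row miss)
  D: rows 1-3 cols 6-7 -> outside (row miss)
  E: rows 3-5 cols 6-9 z=4 -> covers; best now E (z=4)
Winner: E at z=4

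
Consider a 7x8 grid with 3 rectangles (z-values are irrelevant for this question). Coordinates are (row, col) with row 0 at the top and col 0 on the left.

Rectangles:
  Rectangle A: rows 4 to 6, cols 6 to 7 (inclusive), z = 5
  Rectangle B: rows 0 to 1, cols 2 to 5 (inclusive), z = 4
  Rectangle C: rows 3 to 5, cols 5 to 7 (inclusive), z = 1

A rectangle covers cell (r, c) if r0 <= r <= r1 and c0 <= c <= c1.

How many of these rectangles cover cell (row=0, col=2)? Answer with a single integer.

Answer: 1

Derivation:
Check cell (0,2):
  A: rows 4-6 cols 6-7 -> outside (row miss)
  B: rows 0-1 cols 2-5 -> covers
  C: rows 3-5 cols 5-7 -> outside (row miss)
Count covering = 1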